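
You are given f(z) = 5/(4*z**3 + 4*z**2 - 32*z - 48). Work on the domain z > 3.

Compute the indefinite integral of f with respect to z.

The denominator factors as 4*(z - 3)*(z + 2)**2; partial fractions split f into directly integrable pieces: -1/(20*(z + 2)) - 1/(4*(z + 2)**2) + 1/(20*(z - 3)).
Check: d/dz[((z + 2)*log(z - 3) - (z + 2)*log(z + 2) + 5)/(20*(z + 2))] = 5/(4*z**3 + 4*z**2 - 32*z - 48) = f(z).

F(z) = ((z + 2)*log(z - 3) - (z + 2)*log(z + 2) + 5)/(20*(z + 2)) + C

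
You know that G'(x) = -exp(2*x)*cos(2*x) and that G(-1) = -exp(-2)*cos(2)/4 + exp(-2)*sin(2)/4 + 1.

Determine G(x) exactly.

A first test for any G(x): its x-derivative must equal the given G'(x).
A general antiderivative is -exp(2*x)*sin(2*x)/4 - exp(2*x)*cos(2*x)/4 + C.
The condition gives C = -exp(-2)*cos(2)/4 + exp(-2)*sin(2)/4 + 1 - (-exp(-2)*cos(2)/4 + exp(-2)*sin(2)/4) = 1.
So G(x) = -exp(2*x)*sin(2*x)/4 - exp(2*x)*cos(2*x)/4 + 1.
Check: d/dx[-exp(2*x)*sin(2*x)/4 - exp(2*x)*cos(2*x)/4 + 1] = -exp(2*x)*cos(2*x) = G'(x).

G(x) = -exp(2*x)*sin(2*x)/4 - exp(2*x)*cos(2*x)/4 + 1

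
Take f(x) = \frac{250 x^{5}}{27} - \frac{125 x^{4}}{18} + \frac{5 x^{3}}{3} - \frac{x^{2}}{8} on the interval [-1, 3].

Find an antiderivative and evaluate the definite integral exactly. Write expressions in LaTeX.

Antiderivative: F(x) = \frac{x^{3} \left(10 x - 3\right)^{3}}{648}; value = \frac{132311}{162}

f matches the chain-rule pattern g'(h)*h' with inner function h(x) = \frac{5 x^{2}}{3} - \frac{x}{2}; substituting u = h(x) collapses the integral.
F(x) = \frac{x^{3} \left(10 x - 3\right)^{3}}{648} is an antiderivative of f.
Check: d/dx[\frac{x^{3} \left(10 x - 3\right)^{3}}{648}] = \frac{250 x^{5}}{27} - \frac{125 x^{4}}{18} + \frac{5 x^{3}}{3} - \frac{x^{2}}{8} = f(x).
F(3) = \frac{6561}{8}; F(-1) = \frac{2197}{648}.
Integral = F(3) - F(-1) = \frac{132311}{162}.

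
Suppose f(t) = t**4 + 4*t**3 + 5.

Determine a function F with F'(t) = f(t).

An antiderivative is F(t) = t**5/5 + t**4 + 5*t.

The integrand splits into summands that can be handled one at a time.
Check: d/dt[t**5/5 + t**4 + 5*t] = t**4 + 4*t**3 + 5 = f(t).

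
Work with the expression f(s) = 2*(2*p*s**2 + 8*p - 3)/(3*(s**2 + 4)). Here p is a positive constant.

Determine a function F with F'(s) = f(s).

Differentiate the proposed F(s) back; it has to land on f(s) exactly.
Check: d/ds[(4*p*s - 3*atan(s/2))/3] = (4*p*s**2 + 16*p - 6)/(3*s**2 + 12), which equals f(s).

An antiderivative is F(s) = (4*p*s - 3*atan(s/2))/3.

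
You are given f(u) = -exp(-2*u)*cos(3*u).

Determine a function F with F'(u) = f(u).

An antiderivative is F(u) = (-3*sin(3*u) + 2*cos(3*u))*exp(-2*u)/13.

Since d/du undoes antidifferentiation here, F'(u) = f(u) is required of F(u).
Check: d/du[(-3*sin(3*u) + 2*cos(3*u))*exp(-2*u)/13] = -exp(-2*u)*cos(3*u) = f(u).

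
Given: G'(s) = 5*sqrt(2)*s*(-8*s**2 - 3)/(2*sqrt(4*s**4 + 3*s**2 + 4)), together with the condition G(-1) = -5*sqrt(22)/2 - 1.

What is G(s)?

The substitution u = 2*s**4 + 3*s**2/2 + 2 works: G'(s) is exactly (dG/du)*(du/ds) for that inner function.
A general antiderivative is -5*sqrt(2*s**4 + 3*s**2/2 + 2) + C.
The condition gives C = -5*sqrt(22)/2 - 1 - (-5*sqrt(22)/2) = -1.
So G(s) = -5*sqrt(2*s**4 + 3*s**2/2 + 2) - 1.
Check: d/ds[-5*sqrt(2*s**4 + 3*s**2/2 + 2) - 1] = (-40*sqrt(2)*s**3 - 15*sqrt(2)*s)/(2*sqrt(4*s**4 + 3*s**2 + 4)), which equals G'(s).

G(s) = -5*sqrt(2*s**4 + 3*s**2/2 + 2) - 1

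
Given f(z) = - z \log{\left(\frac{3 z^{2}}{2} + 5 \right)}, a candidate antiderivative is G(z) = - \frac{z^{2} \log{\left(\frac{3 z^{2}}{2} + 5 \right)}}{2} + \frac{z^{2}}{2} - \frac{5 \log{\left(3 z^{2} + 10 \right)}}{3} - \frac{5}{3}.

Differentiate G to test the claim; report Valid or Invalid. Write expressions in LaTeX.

d/dz[G] = - z \log{\left(\frac{3 z^{2}}{2} + 5 \right)}
This equals f(z) exactly, so the claim holds.

Valid. The derivative of G reproduces f.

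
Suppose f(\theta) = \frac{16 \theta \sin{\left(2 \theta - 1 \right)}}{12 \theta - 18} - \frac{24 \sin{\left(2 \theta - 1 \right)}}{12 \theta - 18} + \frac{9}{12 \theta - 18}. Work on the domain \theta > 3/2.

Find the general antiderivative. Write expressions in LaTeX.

Integrate term by term and add the pieces.
Check: d/d\theta[\frac{9 \log{\left(\theta - \frac{3}{2} \right)} - 8 \cos{\left(2 \theta - 1 \right)}}{12}] = \frac{16 \theta \sin{\left(2 \theta - 1 \right)} - 24 \sin{\left(2 \theta - 1 \right)} + 9}{12 \theta - 18}, which equals f(\theta).

F(\theta) = \frac{9 \log{\left(\theta - \frac{3}{2} \right)} - 8 \cos{\left(2 \theta - 1 \right)}}{12} + C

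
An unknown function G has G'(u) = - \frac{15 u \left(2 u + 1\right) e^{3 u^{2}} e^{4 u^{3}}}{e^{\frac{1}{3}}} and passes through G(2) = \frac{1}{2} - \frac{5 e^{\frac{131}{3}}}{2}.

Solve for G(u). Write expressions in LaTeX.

The substitution w = 4 u^{3} + 3 u^{2} - \frac{1}{3} works: G'(u) is exactly (dG/dw)*(dw/du) for that inner function.
A general antiderivative is - \frac{5 e^{4 u^{3} + 3 u^{2} - \frac{1}{3}}}{2} + C.
The condition gives C = \frac{1}{2} - \frac{5 e^{\frac{131}{3}}}{2} - (- \frac{5 e^{\frac{131}{3}}}{2}) = \frac{1}{2}.
So G(u) = \frac{1}{2} - \frac{5 e^{4 u^{3} + 3 u^{2} - \frac{1}{3}}}{2}.
Check: d/du[\frac{1}{2} - \frac{5 e^{4 u^{3} + 3 u^{2} - \frac{1}{3}}}{2}] = - \frac{30 u^{2} e^{3 u^{2}} e^{4 u^{3}}}{e^{\frac{1}{3}}} - \frac{15 u e^{3 u^{2}} e^{4 u^{3}}}{e^{\frac{1}{3}}}, which equals G'(u).

G(u) = \frac{1}{2} - \frac{5 e^{4 u^{3} + 3 u^{2} - \frac{1}{3}}}{2}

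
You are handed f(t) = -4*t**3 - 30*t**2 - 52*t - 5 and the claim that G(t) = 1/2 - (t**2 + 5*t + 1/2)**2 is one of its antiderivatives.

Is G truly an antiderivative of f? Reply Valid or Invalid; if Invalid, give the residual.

Valid. The derivative of G reproduces f.

d/dt[G] = -4*t**3 - 30*t**2 - 52*t - 5
This equals f(t) exactly, so the claim holds.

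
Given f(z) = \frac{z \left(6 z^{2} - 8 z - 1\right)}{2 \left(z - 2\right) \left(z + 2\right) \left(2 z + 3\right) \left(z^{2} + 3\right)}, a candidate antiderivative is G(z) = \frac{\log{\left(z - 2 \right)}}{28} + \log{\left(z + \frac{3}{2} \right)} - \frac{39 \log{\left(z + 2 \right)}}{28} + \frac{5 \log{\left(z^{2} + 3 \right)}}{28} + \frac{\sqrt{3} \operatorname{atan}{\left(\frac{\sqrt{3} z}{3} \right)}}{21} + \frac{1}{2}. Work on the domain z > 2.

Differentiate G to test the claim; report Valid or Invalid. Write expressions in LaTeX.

Valid - differentiating G returns exactly f.

d/dz[G] = \frac{6 z^{3} - 8 z^{2} - z}{4 z^{5} + 6 z^{4} - 4 z^{3} - 6 z^{2} - 48 z - 72}
This equals f(z) exactly, so the claim holds.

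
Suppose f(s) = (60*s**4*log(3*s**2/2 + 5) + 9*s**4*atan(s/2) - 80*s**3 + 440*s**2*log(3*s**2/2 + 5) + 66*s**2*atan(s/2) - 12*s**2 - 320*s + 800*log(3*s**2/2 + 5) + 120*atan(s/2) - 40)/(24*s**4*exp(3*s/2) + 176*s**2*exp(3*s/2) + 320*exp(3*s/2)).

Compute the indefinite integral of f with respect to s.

F(s) = -(20*log(3*s**2/2 + 5) + 3*atan(s/2))*exp(-3*s/2)/12 + C

f has the shape u'v + uv' for u = -5*log(3*s**2/2 + 5)/3 - atan(s/2)/4 and v = exp(-3*s/2) — it is the derivative of the product u*v.
Check: d/ds[-(20*log(3*s**2/2 + 5) + 3*atan(s/2))*exp(-3*s/2)/12] = (60*s**4*log(3*s**2/2 + 5) + 9*s**4*atan(s/2) - 80*s**3 + 440*s**2*log(3*s**2/2 + 5) + 66*s**2*atan(s/2) - 12*s**2 - 320*s + 800*log(3*s**2/2 + 5) + 120*atan(s/2) - 40)/(24*s**4*exp(3*s/2) + 176*s**2*exp(3*s/2) + 320*exp(3*s/2)) = f(s).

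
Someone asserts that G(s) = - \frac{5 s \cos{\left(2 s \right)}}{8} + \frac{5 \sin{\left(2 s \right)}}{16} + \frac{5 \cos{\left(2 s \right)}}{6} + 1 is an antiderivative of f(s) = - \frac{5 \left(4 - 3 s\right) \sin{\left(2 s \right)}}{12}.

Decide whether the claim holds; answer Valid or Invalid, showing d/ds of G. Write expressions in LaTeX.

d/ds[G] = \frac{5 s \sin{\left(2 s \right)}}{4} - \frac{5 \sin{\left(2 s \right)}}{3}
This equals f(s) exactly, so the claim holds.

Valid: G'(s) = f(s).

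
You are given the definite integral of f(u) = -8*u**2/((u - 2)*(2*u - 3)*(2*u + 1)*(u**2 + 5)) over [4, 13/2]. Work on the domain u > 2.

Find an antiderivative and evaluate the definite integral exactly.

The denominator factors as (u - 2)*(2*u - 3)*(2*u + 1)*(u**2 + 5); partial fractions split f into directly integrable pieces: 40*(5*u + 22)/(1827*(u**2 + 5)) - 4/(105*(2*u + 1)) + 36/(29*(2*u - 3)) - 32/(45*(u - 2)).
F(u) = -32*log(u - 2)/45 + 18*log(u - 3/2)/29 - 2*log(u + 1/2)/105 + 100*log(u**2 + 5)/1827 + 176*sqrt(5)*atan(sqrt(5)*u/5)/1827 is an antiderivative of f.
Check: d/du[-32*log(u - 2)/45 + 18*log(u - 3/2)/29 - 2*log(u + 1/2)/105 + 100*log(u**2 + 5)/1827 + 176*sqrt(5)*atan(sqrt(5)*u/5)/1827] = -8*u**2/(4*u**5 - 12*u**4 + 25*u**3 - 54*u**2 + 25*u + 30), which equals f(u).
F(13/2) = -32*log(9/2)/45 - 2*log(7)/105 + 100*log(189/4)/1827 + 176*sqrt(5)*atan(13*sqrt(5)/10)/1827 + 18*log(5)/29; F(4) = -32*log(2)/45 - 2*log(9/2)/105 + 100*log(21)/1827 + 176*sqrt(5)*atan(4*sqrt(5)/5)/1827 + 18*log(5/2)/29.
Integral = F(13/2) - F(4) = -218*log(9/2)/315 - 18*log(5/2)/29 - 176*sqrt(5)*atan(4*sqrt(5)/5)/1827 - 100*log(21)/1827 - 2*log(7)/105 + 100*log(189/4)/1827 + 176*sqrt(5)*atan(13*sqrt(5)/10)/1827 + 32*log(2)/45 + 18*log(5)/29.

Antiderivative: F(u) = -32*log(u - 2)/45 + 18*log(u - 3/2)/29 - 2*log(u + 1/2)/105 + 100*log(u**2 + 5)/1827 + 176*sqrt(5)*atan(sqrt(5)*u/5)/1827; value = -218*log(9/2)/315 - 18*log(5/2)/29 - 176*sqrt(5)*atan(4*sqrt(5)/5)/1827 - 100*log(21)/1827 - 2*log(7)/105 + 100*log(189/4)/1827 + 176*sqrt(5)*atan(13*sqrt(5)/10)/1827 + 32*log(2)/45 + 18*log(5)/29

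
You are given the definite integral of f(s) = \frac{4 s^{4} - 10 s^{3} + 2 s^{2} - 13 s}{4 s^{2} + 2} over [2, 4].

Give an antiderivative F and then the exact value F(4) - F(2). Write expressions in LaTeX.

Antiderivative: F(s) = \frac{4 s^{3} - 15 s^{2} - 12 \log{\left(2 s^{2} + 1 \right)}}{12}; value = - \log{\left(33 \right)} + \log{\left(9 \right)} + \frac{11}{3}

Recover f(s) by differentiating a candidate F(s); any mismatch rules it out.
F(s) = \frac{4 s^{3} - 15 s^{2} - 12 \log{\left(2 s^{2} + 1 \right)}}{12} is an antiderivative of f.
Check: d/ds[\frac{4 s^{3} - 15 s^{2} - 12 \log{\left(2 s^{2} + 1 \right)}}{12}] = \frac{4 s^{4} - 10 s^{3} + 2 s^{2} - 13 s}{4 s^{2} + 2} = f(s).
F(4) = \frac{4}{3} - \log{\left(33 \right)}; F(2) = - \frac{7}{3} - \log{\left(9 \right)}.
Integral = F(4) - F(2) = - \log{\left(33 \right)} + \log{\left(9 \right)} + \frac{11}{3}.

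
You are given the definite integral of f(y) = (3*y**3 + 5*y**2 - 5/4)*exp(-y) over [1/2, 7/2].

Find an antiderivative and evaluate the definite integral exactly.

Antiderivative: F(y) = (-12*y**3 - 56*y**2 - 112*y - 107)*exp(-y)/4; value = -3399*exp(-7/2)/8 + 357*exp(-1/2)/8

Recognize the product-rule pattern: f = u'v + uv' with u = -3*y**3 - 14*y**2 - 28*y - 107/4, v = exp(-y), so integration by parts undoes it.
F(y) = (-12*y**3 - 56*y**2 - 112*y - 107)*exp(-y)/4 is an antiderivative of f.
Check: d/dy[(-12*y**3 - 56*y**2 - 112*y - 107)*exp(-y)/4] = (12*y**3 + 20*y**2 - 5)*exp(-y)/4, which equals f(y).
F(7/2) = -3399*exp(-7/2)/8; F(1/2) = -357*exp(-1/2)/8.
Integral = F(7/2) - F(1/2) = -3399*exp(-7/2)/8 + 357*exp(-1/2)/8.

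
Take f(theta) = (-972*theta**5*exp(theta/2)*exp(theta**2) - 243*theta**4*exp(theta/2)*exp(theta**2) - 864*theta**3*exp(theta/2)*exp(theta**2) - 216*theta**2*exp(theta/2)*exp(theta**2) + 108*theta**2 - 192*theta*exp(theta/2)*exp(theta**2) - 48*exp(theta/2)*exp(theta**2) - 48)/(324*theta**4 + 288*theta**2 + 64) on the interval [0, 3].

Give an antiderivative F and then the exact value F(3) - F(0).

Differentiate the proposed F(theta) back; it has to land on f(theta) exactly.
F(theta) = -theta/(3*theta**2 + 4/3) - 3*exp(theta/2)*exp(theta**2)/2 is an antiderivative of f.
Check: d/dtheta[-theta/(3*theta**2 + 4/3) - 3*exp(theta/2)*exp(theta**2)/2] = (-972*theta**5*exp(theta/2)*exp(theta**2) - 243*theta**4*exp(theta/2)*exp(theta**2) - 864*theta**3*exp(theta/2)*exp(theta**2) - 216*theta**2*exp(theta/2)*exp(theta**2) + 108*theta**2 - 192*theta*exp(theta/2)*exp(theta**2) - 48*exp(theta/2)*exp(theta**2) - 48)/(324*theta**4 + 288*theta**2 + 64) = f(theta).
F(3) = -3*exp(21/2)/2 - 9/85; F(0) = -3/2.
Integral = F(3) - F(0) = 237/170 - 3*exp(21/2)/2.

Antiderivative: F(theta) = -theta/(3*theta**2 + 4/3) - 3*exp(theta/2)*exp(theta**2)/2; value = 237/170 - 3*exp(21/2)/2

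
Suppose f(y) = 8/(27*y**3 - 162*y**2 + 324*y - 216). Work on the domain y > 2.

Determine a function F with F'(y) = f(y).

Recover f(y) by differentiating a candidate F(y); any mismatch rules it out.
Check: d/dy[-4/(27*y**2 - 108*y + 108)] = 8/(27*y**3 - 162*y**2 + 324*y - 216) = f(y).

An antiderivative is F(y) = -4/(27*y**2 - 108*y + 108).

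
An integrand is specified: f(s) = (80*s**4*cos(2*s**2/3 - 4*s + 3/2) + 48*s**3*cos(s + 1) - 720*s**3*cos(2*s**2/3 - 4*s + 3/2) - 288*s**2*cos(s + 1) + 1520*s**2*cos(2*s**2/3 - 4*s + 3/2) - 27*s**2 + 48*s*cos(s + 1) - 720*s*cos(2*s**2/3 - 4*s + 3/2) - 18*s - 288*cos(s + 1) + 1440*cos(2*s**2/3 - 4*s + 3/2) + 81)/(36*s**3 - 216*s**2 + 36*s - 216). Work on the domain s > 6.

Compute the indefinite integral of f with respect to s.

F(s) = -3*log(s/2 - 3)/4 + 4*sin(s + 1)/3 + 5*sin(2*s**2/3 - 4*s + 3/2)/3 - atan(s)/2 + C

Recover f(s) by differentiating a candidate F(s); any mismatch rules it out.
Check: d/ds[-3*log(s/2 - 3)/4 + 4*sin(s + 1)/3 + 5*sin(2*s**2/3 - 4*s + 3/2)/3 - atan(s)/2] = (80*s**4*cos(2*s**2/3 - 4*s + 3/2) + 48*s**3*cos(s + 1) - 720*s**3*cos(2*s**2/3 - 4*s + 3/2) - 288*s**2*cos(s + 1) + 1520*s**2*cos(2*s**2/3 - 4*s + 3/2) - 27*s**2 + 48*s*cos(s + 1) - 720*s*cos(2*s**2/3 - 4*s + 3/2) - 18*s - 288*cos(s + 1) + 1440*cos(2*s**2/3 - 4*s + 3/2) + 81)/(36*s**3 - 216*s**2 + 36*s - 216) = f(s).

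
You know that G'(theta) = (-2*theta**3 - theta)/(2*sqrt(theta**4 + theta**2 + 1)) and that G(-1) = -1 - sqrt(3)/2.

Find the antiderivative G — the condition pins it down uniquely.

G(theta) = -sqrt(theta**4 + theta**2 + 1)/2 - 1

G'(theta) matches the chain-rule pattern g'(h)*h' with inner function h(theta) = theta**4 + theta**2 + 1; substituting u = h(theta) collapses the integral.
A general antiderivative is -sqrt(theta**4 + theta**2 + 1)/2 + C.
The condition gives C = -1 - sqrt(3)/2 - (-sqrt(3)/2) = -1.
So G(theta) = -sqrt(theta**4 + theta**2 + 1)/2 - 1.
Check: d/dtheta[-sqrt(theta**4 + theta**2 + 1)/2 - 1] = (-2*theta**3 - theta)/(2*sqrt(theta**4 + theta**2 + 1)) = G'(theta).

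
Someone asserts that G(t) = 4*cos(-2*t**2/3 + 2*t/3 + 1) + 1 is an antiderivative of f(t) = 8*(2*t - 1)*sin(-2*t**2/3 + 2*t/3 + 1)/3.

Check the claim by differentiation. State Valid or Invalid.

Valid - the claim checks out under differentiation.

d/dt[G] = 16*t*sin(-2*t**2/3 + 2*t/3 + 1)/3 - 8*sin(-2*t**2/3 + 2*t/3 + 1)/3
This equals f(t) exactly, so the claim holds.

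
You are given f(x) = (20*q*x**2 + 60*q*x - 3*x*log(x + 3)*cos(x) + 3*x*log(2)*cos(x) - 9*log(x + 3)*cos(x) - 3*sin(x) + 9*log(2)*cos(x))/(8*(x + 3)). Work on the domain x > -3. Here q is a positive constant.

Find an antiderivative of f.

Check any antiderivative F(x) by computing F'(x) and comparing it with f(x).
Check: d/dx[5*q*x**2/4 - 3*log(x/2 + 3/2)*sin(x)/8] = (20*q*x**2 + 60*q*x - 3*x*log(x + 3)*cos(x) + 3*x*log(2)*cos(x) - 9*log(x + 3)*cos(x) - 3*sin(x) + 9*log(2)*cos(x))/(8*x + 24), which equals f(x).

An antiderivative is F(x) = 5*q*x**2/4 - 3*log(x/2 + 3/2)*sin(x)/8.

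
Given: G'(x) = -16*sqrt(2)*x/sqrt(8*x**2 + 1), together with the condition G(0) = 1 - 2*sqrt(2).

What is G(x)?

G(x) = -2*sqrt(2)*sqrt(8*x**2 + 1) + 1

G'(x) matches the chain-rule pattern g'(h)*h' with inner function h(x) = 4*x**2 + 1/2; substituting u = h(x) collapses the integral.
A general antiderivative is -4*sqrt(4*x**2 + 1/2) + C.
The condition gives C = 1 - 2*sqrt(2) - (-2*sqrt(2)) = 1.
So G(x) = -2*sqrt(2)*sqrt(8*x**2 + 1) + 1.
Check: d/dx[-2*sqrt(2)*sqrt(8*x**2 + 1) + 1] = -16*sqrt(2)*x/sqrt(8*x**2 + 1) = G'(x).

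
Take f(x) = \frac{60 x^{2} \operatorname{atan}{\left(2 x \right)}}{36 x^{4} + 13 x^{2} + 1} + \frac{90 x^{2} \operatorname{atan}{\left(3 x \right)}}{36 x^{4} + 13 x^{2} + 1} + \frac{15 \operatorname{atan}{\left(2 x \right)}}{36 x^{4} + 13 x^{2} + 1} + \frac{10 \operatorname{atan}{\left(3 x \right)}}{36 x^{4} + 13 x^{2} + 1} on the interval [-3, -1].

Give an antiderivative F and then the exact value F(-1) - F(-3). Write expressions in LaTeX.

f has the shape u'v + uv' for u = 5 \operatorname{atan}{\left(2 x \right)} and v = \operatorname{atan}{\left(3 x \right)} — it is the derivative of the product u*v.
F(x) = 5 \operatorname{atan}{\left(2 x \right)} \operatorname{atan}{\left(3 x \right)} is an antiderivative of f.
Check: d/dx[5 \operatorname{atan}{\left(2 x \right)} \operatorname{atan}{\left(3 x \right)}] = \frac{60 x^{2} \operatorname{atan}{\left(2 x \right)} + 90 x^{2} \operatorname{atan}{\left(3 x \right)} + 15 \operatorname{atan}{\left(2 x \right)} + 10 \operatorname{atan}{\left(3 x \right)}}{36 x^{4} + 13 x^{2} + 1}, which equals f(x).
F(-1) = 5 \operatorname{atan}{\left(2 \right)} \operatorname{atan}{\left(3 \right)}; F(-3) = 5 \operatorname{atan}{\left(6 \right)} \operatorname{atan}{\left(9 \right)}.
Integral = F(-1) - F(-3) = - 5 \operatorname{atan}{\left(6 \right)} \operatorname{atan}{\left(9 \right)} + 5 \operatorname{atan}{\left(2 \right)} \operatorname{atan}{\left(3 \right)}.

Antiderivative: F(x) = 5 \operatorname{atan}{\left(2 x \right)} \operatorname{atan}{\left(3 x \right)}; value = - 5 \operatorname{atan}{\left(6 \right)} \operatorname{atan}{\left(9 \right)} + 5 \operatorname{atan}{\left(2 \right)} \operatorname{atan}{\left(3 \right)}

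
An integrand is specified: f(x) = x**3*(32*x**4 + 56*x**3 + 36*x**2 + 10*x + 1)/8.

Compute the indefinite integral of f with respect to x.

F(x) = (x**2 + x/2)**4/2 + C

f matches the chain-rule pattern g'(h)*h' with inner function h(x) = x**2 + x/2; substituting u = h(x) collapses the integral.
Check: d/dx[(x**2 + x/2)**4/2] = 4*x**7 + 7*x**6 + 9*x**5/2 + 5*x**4/4 + x**3/8, which equals f(x).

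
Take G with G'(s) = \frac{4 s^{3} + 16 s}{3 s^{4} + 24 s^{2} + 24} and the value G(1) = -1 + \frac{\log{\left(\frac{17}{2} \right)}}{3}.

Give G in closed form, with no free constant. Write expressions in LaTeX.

G'(s) matches the chain-rule pattern g'(h)*h' with inner function h(s) = \frac{s^{4}}{2} + 4 s^{2} + 4; substituting u = h(s) collapses the integral.
A general antiderivative is \frac{\log{\left(\frac{s^{4}}{2} + 4 s^{2} + 4 \right)}}{3} + C.
The condition gives C = -1 + \frac{\log{\left(\frac{17}{2} \right)}}{3} - (\frac{\log{\left(\frac{17}{2} \right)}}{3}) = -1.
So G(s) = \frac{\log{\left(\frac{s^{4}}{2} + 4 s^{2} + 4 \right)} - 3}{3}.
Check: d/ds[\frac{\log{\left(\frac{s^{4}}{2} + 4 s^{2} + 4 \right)} - 3}{3}] = \frac{4 s^{3} + 16 s}{3 s^{4} + 24 s^{2} + 24} = G'(s).

G(s) = \frac{\log{\left(\frac{s^{4}}{2} + 4 s^{2} + 4 \right)} - 3}{3}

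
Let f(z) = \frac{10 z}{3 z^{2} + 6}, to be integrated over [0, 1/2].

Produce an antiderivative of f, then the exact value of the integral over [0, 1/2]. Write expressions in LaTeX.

Antiderivative: F(z) = \frac{5 \log{\left(\frac{z^{2}}{2} + 1 \right)}}{3}; value = \frac{5 \log{\left(\frac{9}{8} \right)}}{3}

The substitution u = \frac{z^{2}}{2} + 1 works: f is exactly (dF/du)*(du/dz) for that inner function.
F(z) = \frac{5 \log{\left(\frac{z^{2}}{2} + 1 \right)}}{3} is an antiderivative of f.
Check: d/dz[\frac{5 \log{\left(\frac{z^{2}}{2} + 1 \right)}}{3}] = \frac{10 z}{3 z^{2} + 6} = f(z).
F(1/2) = \frac{5 \log{\left(\frac{9}{8} \right)}}{3}; F(0) = 0.
Integral = F(1/2) - F(0) = \frac{5 \log{\left(\frac{9}{8} \right)}}{3}.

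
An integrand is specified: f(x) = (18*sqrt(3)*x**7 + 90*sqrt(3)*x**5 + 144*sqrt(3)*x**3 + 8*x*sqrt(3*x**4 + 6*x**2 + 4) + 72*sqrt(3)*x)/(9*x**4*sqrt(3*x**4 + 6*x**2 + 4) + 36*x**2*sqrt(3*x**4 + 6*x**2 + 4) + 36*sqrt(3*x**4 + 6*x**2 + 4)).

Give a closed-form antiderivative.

An antiderivative is F(x) = (3*sqrt(3)*x**2*sqrt(3*x**4 + 6*x**2 + 4) + 6*sqrt(3)*sqrt(3*x**4 + 6*x**2 + 4) - 4)/(9*(x**2 + 2)).

Since d/dx undoes antidifferentiation here, F'(x) = f(x) is required of F(x).
Check: d/dx[(3*sqrt(3)*x**2*sqrt(3*x**4 + 6*x**2 + 4) + 6*sqrt(3)*sqrt(3*x**4 + 6*x**2 + 4) - 4)/(9*(x**2 + 2))] = (18*sqrt(3)*x**7 + 90*sqrt(3)*x**5 + 144*sqrt(3)*x**3 + 8*x*sqrt(3*x**4 + 6*x**2 + 4) + 72*sqrt(3)*x)/(9*x**4*sqrt(3*x**4 + 6*x**2 + 4) + 36*x**2*sqrt(3*x**4 + 6*x**2 + 4) + 36*sqrt(3*x**4 + 6*x**2 + 4)) = f(x).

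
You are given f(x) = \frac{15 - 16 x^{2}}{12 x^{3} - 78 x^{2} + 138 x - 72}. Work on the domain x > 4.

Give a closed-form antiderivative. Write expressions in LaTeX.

Factor the denominator (6 \left(x - 4\right) \left(x - 1\right) \left(2 x - 3\right)) and decompose: f = \frac{14}{5 \left(2 x - 3\right)} - \frac{1}{18 \left(x - 1\right)} - \frac{241}{90 \left(x - 4\right)}; each piece integrates to a log, atan, or power term.
Check: d/dx[- \frac{241 \log{\left(x - 4 \right)}}{90} + \frac{7 \log{\left(x - \frac{3}{2} \right)}}{5} - \frac{\log{\left(x - 1 \right)}}{18}] = \frac{15 - 16 x^{2}}{12 x^{3} - 78 x^{2} + 138 x - 72} = f(x).

An antiderivative is F(x) = - \frac{241 \log{\left(x - 4 \right)}}{90} + \frac{7 \log{\left(x - \frac{3}{2} \right)}}{5} - \frac{\log{\left(x - 1 \right)}}{18}.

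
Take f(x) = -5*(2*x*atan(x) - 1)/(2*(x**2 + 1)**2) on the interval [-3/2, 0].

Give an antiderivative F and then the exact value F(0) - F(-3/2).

f has the shape u'v + uv' for u = 5/(2*(x**2 + 1)) and v = atan(x) — it is the derivative of the product u*v.
F(x) = 5*atan(x)/(2*(x**2 + 1)) is an antiderivative of f.
Check: d/dx[5*atan(x)/(2*(x**2 + 1))] = (-10*x*atan(x) + 5)/(2*x**4 + 4*x**2 + 2), which equals f(x).
F(0) = 0; F(-3/2) = -10*atan(3/2)/13.
Integral = F(0) - F(-3/2) = 10*atan(3/2)/13.

Antiderivative: F(x) = 5*atan(x)/(2*(x**2 + 1)); value = 10*atan(3/2)/13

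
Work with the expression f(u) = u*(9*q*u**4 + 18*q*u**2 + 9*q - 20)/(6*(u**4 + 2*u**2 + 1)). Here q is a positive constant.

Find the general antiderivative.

Differentiate the proposed F(u) back; it has to land on f(u) exactly.
Check: d/du[(9*q*u**4 + 9*q*u**2 + 20)/(12*(u**2 + 1))] = (9*q*u**5 + 18*q*u**3 + 9*q*u - 20*u)/(6*u**4 + 12*u**2 + 6), which equals f(u).

F(u) = (9*q*u**4 + 9*q*u**2 + 20)/(12*(u**2 + 1)) + C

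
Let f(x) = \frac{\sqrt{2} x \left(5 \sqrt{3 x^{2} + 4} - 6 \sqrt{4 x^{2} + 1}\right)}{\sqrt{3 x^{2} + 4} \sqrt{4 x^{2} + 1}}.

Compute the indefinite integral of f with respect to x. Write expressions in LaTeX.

F(x) = \frac{\sqrt{2} \left(- 8 \sqrt{3 x^{2} + 4} + 5 \sqrt{4 x^{2} + 1}\right)}{4} + C

Whatever form F(x) takes, F'(x) = f(x) is non-negotiable.
Check: d/dx[\frac{\sqrt{2} \left(- 8 \sqrt{3 x^{2} + 4} + 5 \sqrt{4 x^{2} + 1}\right)}{4}] = \frac{5 \sqrt{2} x \sqrt{3 x^{2} + 4} - 6 \sqrt{2} x \sqrt{4 x^{2} + 1}}{\sqrt{3 x^{2} + 4} \sqrt{4 x^{2} + 1}}, which equals f(x).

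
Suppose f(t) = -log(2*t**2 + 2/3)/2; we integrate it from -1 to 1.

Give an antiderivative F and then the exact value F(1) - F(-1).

Antiderivative: F(t) = -t*log(2*t**2 + 2/3)/2 + t - sqrt(3)*atan(sqrt(3)*t)/3; value = -2*sqrt(3)*pi/9 - log(8/3) + 2

Differentiate the proposed F(t) back; it has to land on f(t) exactly.
F(t) = -t*log(2*t**2 + 2/3)/2 + t - sqrt(3)*atan(sqrt(3)*t)/3 is an antiderivative of f.
Check: d/dt[-t*log(2*t**2 + 2/3)/2 + t - sqrt(3)*atan(sqrt(3)*t)/3] = -log(t**2 + 1/3)/2 - log(2)/2, which equals f(t).
F(1) = -sqrt(3)*pi/9 - log(8/3)/2 + 1; F(-1) = -1 + log(8/3)/2 + sqrt(3)*pi/9.
Integral = F(1) - F(-1) = -2*sqrt(3)*pi/9 - log(8/3) + 2.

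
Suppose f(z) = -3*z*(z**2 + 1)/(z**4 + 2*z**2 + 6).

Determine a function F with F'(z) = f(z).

An antiderivative is F(z) = -3*log(z**4/2 + z**2 + 3)/4.

The substitution u = z**4/2 + z**2 + 3 works: f is exactly (dF/du)*(du/dz) for that inner function.
Check: d/dz[-3*log(z**4/2 + z**2 + 3)/4] = (-3*z**3 - 3*z)/(z**4 + 2*z**2 + 6), which equals f(z).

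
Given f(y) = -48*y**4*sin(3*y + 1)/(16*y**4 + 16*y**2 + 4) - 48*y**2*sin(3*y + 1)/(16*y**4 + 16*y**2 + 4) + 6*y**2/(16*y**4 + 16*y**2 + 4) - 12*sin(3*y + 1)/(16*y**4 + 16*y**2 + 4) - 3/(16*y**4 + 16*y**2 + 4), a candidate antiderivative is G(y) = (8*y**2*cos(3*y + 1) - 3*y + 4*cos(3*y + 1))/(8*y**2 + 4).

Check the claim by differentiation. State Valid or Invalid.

Valid: G'(y) = f(y).

d/dy[G] = (-48*y**4*sin(3*y + 1) - 48*y**2*sin(3*y + 1) + 6*y**2 - 12*sin(3*y + 1) - 3)/(16*y**4 + 16*y**2 + 4)
This equals f(y) exactly, so the claim holds.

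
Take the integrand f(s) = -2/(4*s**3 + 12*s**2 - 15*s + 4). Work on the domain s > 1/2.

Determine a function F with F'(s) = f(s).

Factor the denominator ((s + 4)*(2*s - 1)**2) and decompose: f = 4/(81*(2*s - 1)) - 4/(9*(2*s - 1)**2) - 2/(81*(s + 4)); each piece integrates to a log, atan, or power term.
Check: d/ds[2*((2*s - 1)*log(s - 1/2) - (2*s - 1)*log(s + 4) + 9)/(81*(2*s - 1))] = -2/(4*s**3 + 12*s**2 - 15*s + 4) = f(s).

An antiderivative is F(s) = 2*((2*s - 1)*log(s - 1/2) - (2*s - 1)*log(s + 4) + 9)/(81*(2*s - 1)).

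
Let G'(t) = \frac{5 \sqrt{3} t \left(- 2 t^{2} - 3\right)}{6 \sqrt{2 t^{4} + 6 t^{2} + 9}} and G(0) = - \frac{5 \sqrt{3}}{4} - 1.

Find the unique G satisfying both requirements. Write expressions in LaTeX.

G(t) = - \frac{5 \sqrt{3} \sqrt{2 t^{4} + 6 t^{2} + 9} + 12}{12}

G'(t) matches the chain-rule pattern g'(h)*h' with inner function h(t) = \frac{2 t^{4}}{3} + 2 t^{2} + 3; substituting u = h(t) collapses the integral.
A general antiderivative is - \frac{5 \sqrt{\frac{2 t^{4}}{3} + 2 t^{2} + 3}}{4} + C.
The condition gives C = - \frac{5 \sqrt{3}}{4} - 1 - (- \frac{5 \sqrt{3}}{4}) = -1.
So G(t) = - \frac{5 \sqrt{3} \sqrt{2 t^{4} + 6 t^{2} + 9} + 12}{12}.
Check: d/dt[- \frac{5 \sqrt{3} \sqrt{2 t^{4} + 6 t^{2} + 9} + 12}{12}] = \frac{- 10 \sqrt{3} t^{3} - 15 \sqrt{3} t}{6 \sqrt{2 t^{4} + 6 t^{2} + 9}}, which equals G'(t).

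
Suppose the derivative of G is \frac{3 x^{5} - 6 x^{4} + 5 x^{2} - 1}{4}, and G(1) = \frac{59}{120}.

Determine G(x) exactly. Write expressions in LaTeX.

G(x) = \frac{15 x^{6} - 36 x^{5} + 50 x^{3} - 30 x + 60}{120}

Since d/dx undoes antidifferentiation here, G(x) must give back the stated G'(x).
A general antiderivative is \frac{x^{6}}{8} - \frac{3 x^{5}}{10} + \frac{5 x^{3}}{12} - \frac{x}{4} + C.
The condition gives C = \frac{59}{120} - (- \frac{1}{120}) = \frac{1}{2}.
So G(x) = \frac{15 x^{6} - 36 x^{5} + 50 x^{3} - 30 x + 60}{120}.
Check: d/dx[\frac{15 x^{6} - 36 x^{5} + 50 x^{3} - 30 x + 60}{120}] = \frac{3 x^{5}}{4} - \frac{3 x^{4}}{2} + \frac{5 x^{2}}{4} - \frac{1}{4}, which equals G'(x).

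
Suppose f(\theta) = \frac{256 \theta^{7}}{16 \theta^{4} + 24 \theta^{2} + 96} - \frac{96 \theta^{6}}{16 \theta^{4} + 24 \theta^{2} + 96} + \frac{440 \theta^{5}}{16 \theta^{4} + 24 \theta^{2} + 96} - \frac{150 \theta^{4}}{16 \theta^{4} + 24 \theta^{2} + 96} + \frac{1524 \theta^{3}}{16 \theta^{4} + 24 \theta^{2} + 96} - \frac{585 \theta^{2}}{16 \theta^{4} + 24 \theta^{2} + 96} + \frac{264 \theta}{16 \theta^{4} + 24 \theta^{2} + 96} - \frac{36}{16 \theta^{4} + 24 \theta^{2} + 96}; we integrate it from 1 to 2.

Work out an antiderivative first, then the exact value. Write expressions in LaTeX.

Antiderivative: F(\theta) = \frac{\left(4 \theta^{2} - \theta + \frac{3}{4}\right)^{2}}{4} - \frac{3 \log{\left(\theta^{4} + \frac{3 \theta^{2}}{2} + 6 \right)}}{2}; value = - \frac{3 \log{\left(28 \right)}}{2} + \frac{3 \log{\left(\frac{17}{2} \right)}}{2} + \frac{407}{8}

The integrand splits into summands that can be handled one at a time.
F(\theta) = \frac{\left(4 \theta^{2} - \theta + \frac{3}{4}\right)^{2}}{4} - \frac{3 \log{\left(\theta^{4} + \frac{3 \theta^{2}}{2} + 6 \right)}}{2} is an antiderivative of f.
Check: d/d\theta[\frac{\left(4 \theta^{2} - \theta + \frac{3}{4}\right)^{2}}{4} - \frac{3 \log{\left(\theta^{4} + \frac{3 \theta^{2}}{2} + 6 \right)}}{2}] = \frac{256 \theta^{7} - 96 \theta^{6} + 440 \theta^{5} - 150 \theta^{4} + 1524 \theta^{3} - 585 \theta^{2} + 264 \theta - 36}{16 \theta^{4} + 24 \theta^{2} + 96}, which equals f(\theta).
F(2) = \frac{3481}{64} - \frac{3 \log{\left(28 \right)}}{2}; F(1) = \frac{225}{64} - \frac{3 \log{\left(\frac{17}{2} \right)}}{2}.
Integral = F(2) - F(1) = - \frac{3 \log{\left(28 \right)}}{2} + \frac{3 \log{\left(\frac{17}{2} \right)}}{2} + \frac{407}{8}.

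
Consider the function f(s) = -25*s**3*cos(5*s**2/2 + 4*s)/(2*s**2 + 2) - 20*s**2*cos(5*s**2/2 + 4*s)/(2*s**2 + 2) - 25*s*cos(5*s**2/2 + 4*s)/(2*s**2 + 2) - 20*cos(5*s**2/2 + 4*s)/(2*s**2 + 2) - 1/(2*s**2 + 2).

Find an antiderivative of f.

Integrate term by term and add the pieces.
Check: d/ds[-5*sin(5*s**2/2 + 4*s)/2 - atan(s)/2] = (-25*s**3*cos(5*s**2/2 + 4*s) - 20*s**2*cos(5*s**2/2 + 4*s) - 25*s*cos(5*s**2/2 + 4*s) - 20*cos(5*s**2/2 + 4*s) - 1)/(2*s**2 + 2), which equals f(s).

An antiderivative is F(s) = -5*sin(5*s**2/2 + 4*s)/2 - atan(s)/2.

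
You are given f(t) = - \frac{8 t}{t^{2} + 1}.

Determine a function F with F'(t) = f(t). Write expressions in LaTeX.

An antiderivative is F(t) = - 4 \log{\left(2 t^{2} + 2 \right)}.

f matches the chain-rule pattern g'(h)*h' with inner function h(t) = 2 t^{2} + 2; substituting u = h(t) collapses the integral.
Check: d/dt[- 4 \log{\left(2 t^{2} + 2 \right)}] = - \frac{8 t}{t^{2} + 1} = f(t).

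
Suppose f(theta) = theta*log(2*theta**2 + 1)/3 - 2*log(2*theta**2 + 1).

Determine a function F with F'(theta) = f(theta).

An antiderivative is F(theta) = (-2*theta**2 + 2*theta*(theta - 12)*log(2*theta**2 + 1) + 48*theta + log(theta**2 + 1/2) - 24*sqrt(2)*atan(sqrt(2)*theta))/12.

The integrand splits into summands that can be handled one at a time.
Check: d/dtheta[(-2*theta**2 + 2*theta*(theta - 12)*log(2*theta**2 + 1) + 48*theta + log(theta**2 + 1/2) - 24*sqrt(2)*atan(sqrt(2)*theta))/12] = theta*log(2*theta**2 + 1)/3 - 2*log(2*theta**2 + 1) = f(theta).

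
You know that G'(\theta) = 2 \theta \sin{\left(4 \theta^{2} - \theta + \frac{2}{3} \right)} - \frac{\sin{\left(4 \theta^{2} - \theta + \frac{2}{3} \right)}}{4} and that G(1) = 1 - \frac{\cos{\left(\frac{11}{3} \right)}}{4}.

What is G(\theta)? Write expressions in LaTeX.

G'(\theta) matches the chain-rule pattern g'(h)*h' with inner function h(\theta) = 4 \theta^{2} - \theta + \frac{2}{3}; substituting u = h(\theta) collapses the integral.
A general antiderivative is - \frac{\cos{\left(4 \theta^{2} - \theta + \frac{2}{3} \right)}}{4} + C.
The condition gives C = 1 - \frac{\cos{\left(\frac{11}{3} \right)}}{4} - (- \frac{\cos{\left(\frac{11}{3} \right)}}{4}) = 1.
So G(\theta) = - \frac{\cos{\left(4 \theta^{2} - \theta + \frac{2}{3} \right)} - 4}{4}.
Check: d/d\theta[- \frac{\cos{\left(4 \theta^{2} - \theta + \frac{2}{3} \right)} - 4}{4}] = 2 \theta \sin{\left(4 \theta^{2} - \theta + \frac{2}{3} \right)} - \frac{\sin{\left(4 \theta^{2} - \theta + \frac{2}{3} \right)}}{4} = G'(\theta).

G(\theta) = - \frac{\cos{\left(4 \theta^{2} - \theta + \frac{2}{3} \right)} - 4}{4}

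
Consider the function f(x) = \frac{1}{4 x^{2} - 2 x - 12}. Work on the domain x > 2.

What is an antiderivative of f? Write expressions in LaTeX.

The denominator factors as 2 \left(x - 2\right) \left(2 x + 3\right); partial fractions split f into directly integrable pieces: - \frac{1}{7 \left(2 x + 3\right)} + \frac{1}{14 \left(x - 2\right)}.
Check: d/dx[- \frac{- \log{\left(x - 2 \right)} + \log{\left(x + \frac{3}{2} \right)}}{14}] = \frac{1}{4 x^{2} - 2 x - 12} = f(x).

An antiderivative is F(x) = - \frac{- \log{\left(x - 2 \right)} + \log{\left(x + \frac{3}{2} \right)}}{14}.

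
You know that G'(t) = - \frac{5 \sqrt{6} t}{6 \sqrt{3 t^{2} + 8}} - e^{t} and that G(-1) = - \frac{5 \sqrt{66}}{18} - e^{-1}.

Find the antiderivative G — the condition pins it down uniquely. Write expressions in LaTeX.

G(t) = - \frac{5 \sqrt{6} \sqrt{3 t^{2} + 8}}{18} - e^{t}

The integrand splits into summands that can be handled one at a time.
A general antiderivative is - \frac{5 \sqrt{\frac{t^{2}}{2} + \frac{4}{3}}}{3} - e^{t} + C.
The condition gives C = - \frac{5 \sqrt{66}}{18} - e^{-1} - (- \frac{5 \sqrt{66}}{18} - e^{-1}) = 0.
So G(t) = - \frac{5 \sqrt{6} \sqrt{3 t^{2} + 8}}{18} - e^{t}.
Check: d/dt[- \frac{5 \sqrt{6} \sqrt{3 t^{2} + 8}}{18} - e^{t}] = \frac{- 5 \sqrt{6} t - 6 \sqrt{3 t^{2} + 8} e^{t}}{6 \sqrt{3 t^{2} + 8}}, which equals G'(t).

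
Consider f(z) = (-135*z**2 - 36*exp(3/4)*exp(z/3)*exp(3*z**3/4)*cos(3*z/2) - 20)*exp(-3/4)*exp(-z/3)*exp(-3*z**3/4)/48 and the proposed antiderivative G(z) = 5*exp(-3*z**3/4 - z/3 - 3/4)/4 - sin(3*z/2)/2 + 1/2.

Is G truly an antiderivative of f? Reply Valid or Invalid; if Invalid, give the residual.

d/dz[G] = (-135*z**2 - 36*exp(3/4)*exp(z/3)*exp(3*z**3/4)*cos(3*z/2) - 20)*exp(-3/4)*exp(-z/3)*exp(-3*z**3/4)/48
This equals f(z) exactly, so the claim holds.

Valid - the claim checks out under differentiation.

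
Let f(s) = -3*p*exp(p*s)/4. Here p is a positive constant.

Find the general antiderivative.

Whatever form F(s) takes, F'(s) = f(s) is non-negotiable.
Check: d/ds[-3*exp(p*s)/4] = -3*p*exp(p*s)/4 = f(s).

F(s) = -3*exp(p*s)/4 + C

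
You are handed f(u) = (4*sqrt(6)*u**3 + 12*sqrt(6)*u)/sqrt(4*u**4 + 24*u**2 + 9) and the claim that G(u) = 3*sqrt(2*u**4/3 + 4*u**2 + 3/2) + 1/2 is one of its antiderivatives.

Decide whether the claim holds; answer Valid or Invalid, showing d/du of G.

d/du[G] = (4*sqrt(6)*u**3 + 12*sqrt(6)*u)/sqrt(4*u**4 + 24*u**2 + 9)
This equals f(u) exactly, so the claim holds.

Valid - differentiating G returns exactly f.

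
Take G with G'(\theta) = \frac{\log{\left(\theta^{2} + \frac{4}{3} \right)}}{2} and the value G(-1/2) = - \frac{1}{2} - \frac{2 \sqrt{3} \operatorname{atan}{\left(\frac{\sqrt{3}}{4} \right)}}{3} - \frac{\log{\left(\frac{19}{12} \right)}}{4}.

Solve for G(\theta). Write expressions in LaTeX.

Check a candidate G(\theta) by differentiating: d/d\theta[G] must match the given G'(\theta).
A general antiderivative is \frac{\theta \log{\left(\theta^{2} + \frac{4}{3} \right)}}{2} - \theta + \frac{2 \sqrt{3} \operatorname{atan}{\left(\frac{\sqrt{3} \theta}{2} \right)}}{3} + C.
The condition gives C = - \frac{1}{2} - \frac{2 \sqrt{3} \operatorname{atan}{\left(\frac{\sqrt{3}}{4} \right)}}{3} - \frac{\log{\left(\frac{19}{12} \right)}}{4} - (- \frac{2 \sqrt{3} \operatorname{atan}{\left(\frac{\sqrt{3}}{4} \right)}}{3} - \frac{\log{\left(\frac{19}{12} \right)}}{4} + \frac{1}{2}) = -1.
So G(\theta) = \frac{3 \theta \log{\left(\theta^{2} + \frac{4}{3} \right)} - 6 \theta + 4 \sqrt{3} \operatorname{atan}{\left(\frac{\sqrt{3} \theta}{2} \right)} - 6}{6}.
Check: d/d\theta[\frac{3 \theta \log{\left(\theta^{2} + \frac{4}{3} \right)} - 6 \theta + 4 \sqrt{3} \operatorname{atan}{\left(\frac{\sqrt{3} \theta}{2} \right)} - 6}{6}] = \frac{\log{\left(\theta^{2} + \frac{4}{3} \right)}}{2} = G'(\theta).

G(\theta) = \frac{3 \theta \log{\left(\theta^{2} + \frac{4}{3} \right)} - 6 \theta + 4 \sqrt{3} \operatorname{atan}{\left(\frac{\sqrt{3} \theta}{2} \right)} - 6}{6}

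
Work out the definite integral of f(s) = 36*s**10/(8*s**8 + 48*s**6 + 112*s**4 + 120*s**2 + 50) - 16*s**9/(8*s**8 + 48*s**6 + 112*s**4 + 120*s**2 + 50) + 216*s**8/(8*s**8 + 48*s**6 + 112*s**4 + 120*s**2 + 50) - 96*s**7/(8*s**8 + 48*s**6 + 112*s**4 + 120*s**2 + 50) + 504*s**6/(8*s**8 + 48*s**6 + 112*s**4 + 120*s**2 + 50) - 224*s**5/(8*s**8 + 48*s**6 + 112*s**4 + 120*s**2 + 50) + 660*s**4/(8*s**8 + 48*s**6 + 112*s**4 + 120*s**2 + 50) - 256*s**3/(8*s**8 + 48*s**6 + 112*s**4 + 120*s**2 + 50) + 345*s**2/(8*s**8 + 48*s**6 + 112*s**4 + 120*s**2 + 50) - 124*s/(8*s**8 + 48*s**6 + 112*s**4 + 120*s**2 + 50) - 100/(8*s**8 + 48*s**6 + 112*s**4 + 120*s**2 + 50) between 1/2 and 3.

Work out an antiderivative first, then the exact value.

Antiderivative: F(s) = 3*s**3/2 - s**2 - 5*s/(s**4 + 3*s**2 + 5/2) + 1/(2*s**4 + 6*s**2 + 5); value = 6003625/187408

Integrate term by term and add the pieces.
F(s) = 3*s**3/2 - s**2 - 5*s/(s**4 + 3*s**2 + 5/2) + 1/(2*s**4 + 6*s**2 + 5) is an antiderivative of f.
Check: d/ds[3*s**3/2 - s**2 - 5*s/(s**4 + 3*s**2 + 5/2) + 1/(2*s**4 + 6*s**2 + 5)] = (36*s**10 - 16*s**9 + 216*s**8 - 96*s**7 + 504*s**6 - 224*s**5 + 660*s**4 - 256*s**3 + 345*s**2 - 124*s - 100)/(8*s**8 + 48*s**6 + 112*s**4 + 120*s**2 + 50), which equals f(s).
F(3) = 13865/442; F(1/2) = -565/848.
Integral = F(3) - F(1/2) = 6003625/187408.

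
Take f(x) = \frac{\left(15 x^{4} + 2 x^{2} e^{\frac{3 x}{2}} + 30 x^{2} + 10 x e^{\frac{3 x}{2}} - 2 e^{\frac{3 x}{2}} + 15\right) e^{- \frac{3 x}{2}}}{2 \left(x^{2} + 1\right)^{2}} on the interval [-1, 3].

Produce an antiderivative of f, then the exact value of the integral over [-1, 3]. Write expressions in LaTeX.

Antiderivative: F(x) = \frac{- x - \frac{5}{2}}{x^{2} + 1} - 5 e^{- \frac{3 x}{2}}; value = - \frac{5}{e^{\frac{9}{2}}} + \frac{1}{5} + 5 e^{\frac{3}{2}}

Check any antiderivative F(x) by computing F'(x) and comparing it with f(x).
F(x) = \frac{- x - \frac{5}{2}}{x^{2} + 1} - 5 e^{- \frac{3 x}{2}} is an antiderivative of f.
Check: d/dx[\frac{- x - \frac{5}{2}}{x^{2} + 1} - 5 e^{- \frac{3 x}{2}}] = \frac{15 x^{4} + 2 x^{2} e^{\frac{3 x}{2}} + 30 x^{2} + 10 x e^{\frac{3 x}{2}} - 2 e^{\frac{3 x}{2}} + 15}{2 x^{4} e^{\frac{3 x}{2}} + 4 x^{2} e^{\frac{3 x}{2}} + 2 e^{\frac{3 x}{2}}}, which equals f(x).
F(3) = - \frac{11}{20} - \frac{5}{e^{\frac{9}{2}}}; F(-1) = - 5 e^{\frac{3}{2}} - \frac{3}{4}.
Integral = F(3) - F(-1) = - \frac{5}{e^{\frac{9}{2}}} + \frac{1}{5} + 5 e^{\frac{3}{2}}.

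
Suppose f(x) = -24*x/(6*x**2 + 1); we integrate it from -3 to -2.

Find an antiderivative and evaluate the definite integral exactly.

Antiderivative: F(x) = -2*log(2*x**2 + 1/3); value = -2*log(25/3) + 2*log(55/3)

The substitution u = 2*x**2 + 1/3 works: f is exactly (dF/du)*(du/dx) for that inner function.
F(x) = -2*log(2*x**2 + 1/3) is an antiderivative of f.
Check: d/dx[-2*log(2*x**2 + 1/3)] = -24*x/(6*x**2 + 1) = f(x).
F(-2) = -2*log(25/3); F(-3) = -2*log(55/3).
Integral = F(-2) - F(-3) = -2*log(25/3) + 2*log(55/3).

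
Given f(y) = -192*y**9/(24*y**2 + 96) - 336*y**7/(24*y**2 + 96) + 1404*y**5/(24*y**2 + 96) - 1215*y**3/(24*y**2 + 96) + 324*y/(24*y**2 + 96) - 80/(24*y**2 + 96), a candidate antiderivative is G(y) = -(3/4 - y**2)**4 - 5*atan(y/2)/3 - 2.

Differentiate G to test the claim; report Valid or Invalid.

Valid: G'(y) = f(y).

d/dy[G] = (-192*y**9 - 336*y**7 + 1404*y**5 - 1215*y**3 + 324*y - 80)/(24*y**2 + 96)
This equals f(y) exactly, so the claim holds.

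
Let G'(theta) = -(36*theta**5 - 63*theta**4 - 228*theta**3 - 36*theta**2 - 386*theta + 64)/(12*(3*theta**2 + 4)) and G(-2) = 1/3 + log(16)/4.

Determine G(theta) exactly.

Whatever form G(theta) takes, its d/dtheta must return the stated G'(theta).
A general antiderivative is (-theta**2/2 + 5*theta/3 + 4)*(theta**2/2 + theta/2 - 2) + log(3*theta**2 + 4)/4 + C.
The condition gives C = 1/3 + log(16)/4 - (log(16)/4 + 4/3) = -1.
So G(theta) = (-3*theta**4 + 7*theta**3 + 46*theta**2 - 16*theta + 3*log(3*theta**2 + 4) - 108)/12.
Check: d/dtheta[(-3*theta**4 + 7*theta**3 + 46*theta**2 - 16*theta + 3*log(3*theta**2 + 4) - 108)/12] = (-36*theta**5 + 63*theta**4 + 228*theta**3 + 36*theta**2 + 386*theta - 64)/(36*theta**2 + 48), which equals G'(theta).

G(theta) = (-3*theta**4 + 7*theta**3 + 46*theta**2 - 16*theta + 3*log(3*theta**2 + 4) - 108)/12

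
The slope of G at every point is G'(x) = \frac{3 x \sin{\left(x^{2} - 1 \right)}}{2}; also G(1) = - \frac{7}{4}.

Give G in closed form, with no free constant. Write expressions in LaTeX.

G(x) = - \frac{3 \cos{\left(x^{2} - 1 \right)}}{4} - 1

The substitution u = x^{2} - 1 works: G'(x) is exactly (dG/du)*(du/dx) for that inner function.
A general antiderivative is - \frac{3 \cos{\left(x^{2} - 1 \right)}}{4} + C.
The condition gives C = - \frac{7}{4} - (- \frac{3}{4}) = -1.
So G(x) = - \frac{3 \cos{\left(x^{2} - 1 \right)}}{4} - 1.
Check: d/dx[- \frac{3 \cos{\left(x^{2} - 1 \right)}}{4} - 1] = \frac{3 x \sin{\left(x^{2} - 1 \right)}}{2} = G'(x).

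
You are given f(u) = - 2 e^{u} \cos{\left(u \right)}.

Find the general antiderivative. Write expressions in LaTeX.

Recover f(u) by differentiating a candidate F(u); any mismatch rules it out.
Check: d/du[\left(- \sin{\left(u \right)} - \cos{\left(u \right)}\right) e^{u}] = - 2 e^{u} \cos{\left(u \right)} = f(u).

F(u) = \left(- \sin{\left(u \right)} - \cos{\left(u \right)}\right) e^{u} + C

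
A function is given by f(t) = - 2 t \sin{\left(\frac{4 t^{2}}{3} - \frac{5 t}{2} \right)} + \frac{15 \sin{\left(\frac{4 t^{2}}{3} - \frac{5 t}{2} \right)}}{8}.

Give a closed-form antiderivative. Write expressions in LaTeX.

An antiderivative is F(t) = \frac{3 \cos{\left(\frac{4 t^{2}}{3} - \frac{5 t}{2} \right)}}{4}.

The substitution u = \frac{4 t^{2}}{3} - \frac{5 t}{2} works: f is exactly (dF/du)*(du/dt) for that inner function.
Check: d/dt[\frac{3 \cos{\left(\frac{4 t^{2}}{3} - \frac{5 t}{2} \right)}}{4}] = - 2 t \sin{\left(\frac{4 t^{2}}{3} - \frac{5 t}{2} \right)} + \frac{15 \sin{\left(\frac{4 t^{2}}{3} - \frac{5 t}{2} \right)}}{8} = f(t).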